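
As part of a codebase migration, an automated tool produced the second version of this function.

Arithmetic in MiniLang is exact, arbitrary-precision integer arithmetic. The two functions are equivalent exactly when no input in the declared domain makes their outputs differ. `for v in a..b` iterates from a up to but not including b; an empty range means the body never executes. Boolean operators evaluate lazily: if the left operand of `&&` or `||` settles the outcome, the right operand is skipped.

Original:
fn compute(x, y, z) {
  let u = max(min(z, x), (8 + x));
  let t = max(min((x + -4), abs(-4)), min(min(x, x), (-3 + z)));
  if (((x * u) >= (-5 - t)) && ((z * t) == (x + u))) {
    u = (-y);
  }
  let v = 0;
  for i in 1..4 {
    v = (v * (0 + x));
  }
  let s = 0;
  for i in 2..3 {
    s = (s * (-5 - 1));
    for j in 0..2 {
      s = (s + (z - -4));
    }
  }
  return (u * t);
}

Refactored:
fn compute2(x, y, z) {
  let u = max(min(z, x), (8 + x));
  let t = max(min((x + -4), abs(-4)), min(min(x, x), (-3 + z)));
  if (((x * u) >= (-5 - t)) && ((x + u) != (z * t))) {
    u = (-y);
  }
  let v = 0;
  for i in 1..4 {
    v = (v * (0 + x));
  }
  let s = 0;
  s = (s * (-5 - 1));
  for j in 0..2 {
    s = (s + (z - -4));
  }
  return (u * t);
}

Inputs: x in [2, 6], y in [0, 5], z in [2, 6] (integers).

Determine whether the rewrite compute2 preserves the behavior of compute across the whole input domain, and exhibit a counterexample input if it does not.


Not equivalent: x=2, y=0, z=2 separates them (-10 vs 0).
compute: u becomes 10; next t becomes -1; next (((x * u) >= (-5 - t)) && ((z * t) == (x + u))) evaluates to false; next v becomes 0; next at i=1:; next v becomes 0; next at i=2:; next v becomes 0; next at i=3:; next v becomes 0; next s becomes 0; next at i=2:; next s becomes 0; next at j=0:; next s becomes 6; next at j=1:; next s becomes 12; next final value -10
compute2: u becomes 10; next t becomes -1; next (((x * u) >= (-5 - t)) && ((x + u) != (z * t))) evaluates to true; next u becomes 0; next v becomes 0; next at i=1:; next v becomes 0; next at i=2:; next v becomes 0; next at i=3:; next v becomes 0; next s becomes 0; next s becomes 0; next at j=0:; next s becomes 6; next at j=1:; next s becomes 12; next final value 0
verdict: not equivalent; witness: x=2, y=0, z=2


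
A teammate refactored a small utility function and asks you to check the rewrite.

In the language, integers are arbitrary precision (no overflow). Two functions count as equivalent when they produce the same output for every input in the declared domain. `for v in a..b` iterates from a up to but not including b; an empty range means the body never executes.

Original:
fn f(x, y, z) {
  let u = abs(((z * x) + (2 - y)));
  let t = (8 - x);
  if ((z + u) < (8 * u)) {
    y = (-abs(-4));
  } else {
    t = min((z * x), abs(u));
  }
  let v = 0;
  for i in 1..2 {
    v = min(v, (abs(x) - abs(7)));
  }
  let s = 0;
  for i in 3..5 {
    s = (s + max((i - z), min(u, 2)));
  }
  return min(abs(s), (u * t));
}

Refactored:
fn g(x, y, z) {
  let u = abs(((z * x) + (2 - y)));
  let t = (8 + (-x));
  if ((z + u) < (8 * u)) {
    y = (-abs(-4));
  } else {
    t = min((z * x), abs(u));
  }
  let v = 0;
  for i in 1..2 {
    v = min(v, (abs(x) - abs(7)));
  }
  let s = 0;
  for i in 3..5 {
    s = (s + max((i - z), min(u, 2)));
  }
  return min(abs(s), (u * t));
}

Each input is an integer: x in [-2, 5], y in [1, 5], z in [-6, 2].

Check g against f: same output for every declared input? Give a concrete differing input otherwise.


The two versions differ — the changes include arithmetic usage differs.
Spot check at x=-1, y=1, z=0 — f: u = 1; t = 9; ((z + u) < (8 * u)) -> true; y = -4; v = 0; [i=1]; v = -6; s = 0; [i=3]; s = 3; [i=4]; s = 7; return 7. g: u = 1; t = 9; ((z + u) < (8 * u)) -> true; y = -4; v = 0; [i=1]; v = -6; s = 0; [i=3]; s = 3; [i=4]; s = 7; return 7. Both give 7.
Every one of the 360 inputs gives matching results.
verdict: equivalent


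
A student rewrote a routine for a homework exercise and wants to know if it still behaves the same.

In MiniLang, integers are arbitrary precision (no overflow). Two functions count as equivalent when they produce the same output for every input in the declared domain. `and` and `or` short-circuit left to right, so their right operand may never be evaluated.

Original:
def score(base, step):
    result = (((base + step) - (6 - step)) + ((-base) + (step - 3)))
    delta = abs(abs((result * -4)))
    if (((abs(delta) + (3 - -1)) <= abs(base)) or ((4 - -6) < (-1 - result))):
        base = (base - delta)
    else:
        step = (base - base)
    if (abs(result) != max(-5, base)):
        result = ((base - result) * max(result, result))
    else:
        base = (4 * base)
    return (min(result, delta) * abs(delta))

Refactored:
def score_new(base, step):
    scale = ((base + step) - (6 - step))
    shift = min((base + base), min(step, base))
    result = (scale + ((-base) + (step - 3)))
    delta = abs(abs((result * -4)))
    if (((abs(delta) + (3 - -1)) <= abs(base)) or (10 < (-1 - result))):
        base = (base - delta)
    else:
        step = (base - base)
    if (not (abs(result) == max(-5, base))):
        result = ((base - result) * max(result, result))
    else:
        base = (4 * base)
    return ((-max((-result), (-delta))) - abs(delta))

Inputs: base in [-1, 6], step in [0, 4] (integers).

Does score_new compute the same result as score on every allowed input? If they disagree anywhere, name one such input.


Evaluate both at base=-1, step=0.
score: result=-9, then delta=36, then (((abs(delta) + (3 - -1)) <= abs(base)) or ((4 - -6) < (-1 - result))) is false, then step=0, then (abs(result) != max(-5, base)) is true, then result=-72, then returns -2592
score_new: scale=-7, then shift=-2, then result=-9, then delta=36, then (((abs(delta) + (3 - -1)) <= abs(base)) or (10 < (-1 - result))) is false, then step=0, then (not (abs(result) == max(-5, base))) is true, then result=-72, then returns -108
-2592 != -108, so the rewrite changes behavior.
verdict: not equivalent; witness: base=-1, step=0


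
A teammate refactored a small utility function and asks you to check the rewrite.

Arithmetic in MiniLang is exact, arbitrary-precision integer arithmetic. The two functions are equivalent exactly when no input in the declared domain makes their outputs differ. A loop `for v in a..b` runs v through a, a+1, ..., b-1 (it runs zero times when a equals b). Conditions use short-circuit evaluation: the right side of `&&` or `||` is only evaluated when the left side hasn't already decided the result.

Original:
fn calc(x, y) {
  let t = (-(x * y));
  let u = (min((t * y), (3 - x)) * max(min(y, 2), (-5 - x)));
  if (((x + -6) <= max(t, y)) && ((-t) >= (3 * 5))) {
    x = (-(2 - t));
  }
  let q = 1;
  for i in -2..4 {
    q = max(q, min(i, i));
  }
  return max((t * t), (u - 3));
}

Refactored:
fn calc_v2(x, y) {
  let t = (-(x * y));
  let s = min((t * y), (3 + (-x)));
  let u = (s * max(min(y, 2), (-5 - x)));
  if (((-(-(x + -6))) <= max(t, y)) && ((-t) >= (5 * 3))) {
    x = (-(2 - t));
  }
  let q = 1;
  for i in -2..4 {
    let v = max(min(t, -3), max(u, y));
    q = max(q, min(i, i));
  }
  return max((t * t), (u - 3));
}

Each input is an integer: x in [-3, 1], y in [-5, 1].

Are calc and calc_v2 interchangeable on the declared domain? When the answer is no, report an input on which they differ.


Changes here: min/max/abs usage differs, and statement counts differ, and arithmetic usage differs, and constant usage differs, and local variable names differ; the full 35-point sweep finds no disagreement.
verdict: equivalent


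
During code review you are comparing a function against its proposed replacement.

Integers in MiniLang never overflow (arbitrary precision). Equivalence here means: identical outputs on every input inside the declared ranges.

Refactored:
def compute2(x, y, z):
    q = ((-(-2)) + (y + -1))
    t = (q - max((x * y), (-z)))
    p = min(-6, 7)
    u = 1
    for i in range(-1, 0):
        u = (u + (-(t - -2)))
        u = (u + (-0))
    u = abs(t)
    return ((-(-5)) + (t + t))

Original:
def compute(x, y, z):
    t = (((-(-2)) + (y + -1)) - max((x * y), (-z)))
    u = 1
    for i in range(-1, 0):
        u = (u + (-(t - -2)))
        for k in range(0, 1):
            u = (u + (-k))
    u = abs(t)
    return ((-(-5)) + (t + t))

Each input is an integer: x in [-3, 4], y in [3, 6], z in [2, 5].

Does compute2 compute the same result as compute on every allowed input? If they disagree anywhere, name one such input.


Although loop structure differs; statement counts differ; local variable names differ; min/max/abs usage differs; constant usage differs, 128/128 inputs agree.
verdict: equivalent


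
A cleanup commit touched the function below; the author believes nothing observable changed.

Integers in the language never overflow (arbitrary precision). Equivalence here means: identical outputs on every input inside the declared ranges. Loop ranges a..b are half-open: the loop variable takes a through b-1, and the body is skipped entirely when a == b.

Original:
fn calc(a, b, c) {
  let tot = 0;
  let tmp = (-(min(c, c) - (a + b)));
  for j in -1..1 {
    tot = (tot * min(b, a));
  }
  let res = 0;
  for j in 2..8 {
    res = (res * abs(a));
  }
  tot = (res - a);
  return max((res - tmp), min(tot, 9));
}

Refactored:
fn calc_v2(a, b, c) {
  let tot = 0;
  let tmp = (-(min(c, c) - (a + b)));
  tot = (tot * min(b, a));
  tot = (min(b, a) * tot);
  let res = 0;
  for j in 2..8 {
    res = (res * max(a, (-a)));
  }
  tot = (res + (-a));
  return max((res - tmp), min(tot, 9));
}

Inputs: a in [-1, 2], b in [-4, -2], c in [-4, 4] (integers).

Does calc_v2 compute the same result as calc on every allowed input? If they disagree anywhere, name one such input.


Although min/max/abs usage differs; and arithmetic usage differs; and loop structure differs, 108/108 inputs agree.
verdict: equivalent


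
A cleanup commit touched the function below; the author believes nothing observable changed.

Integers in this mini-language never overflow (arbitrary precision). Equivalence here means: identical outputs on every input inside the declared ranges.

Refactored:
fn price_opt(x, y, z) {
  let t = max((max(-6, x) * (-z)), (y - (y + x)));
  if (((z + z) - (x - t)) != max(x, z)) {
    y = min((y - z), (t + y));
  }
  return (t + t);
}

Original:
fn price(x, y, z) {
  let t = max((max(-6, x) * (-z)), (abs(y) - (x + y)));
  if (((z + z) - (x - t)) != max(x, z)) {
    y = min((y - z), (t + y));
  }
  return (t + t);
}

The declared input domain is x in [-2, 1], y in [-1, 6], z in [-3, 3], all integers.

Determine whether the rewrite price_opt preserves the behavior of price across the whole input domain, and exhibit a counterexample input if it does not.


Evaluate both at x=-2, y=-1, z=-3.
price: t := 4 | (((z + z) - (x - t)) != max(x, z)): true | y := 2 | result 8
price_opt: t := 2 | (((z + z) - (x - t)) != max(x, z)): false | result 4
8 and 4 differ, so these are not the same function on this domain.
verdict: not equivalent; witness: x=-2, y=-1, z=-3


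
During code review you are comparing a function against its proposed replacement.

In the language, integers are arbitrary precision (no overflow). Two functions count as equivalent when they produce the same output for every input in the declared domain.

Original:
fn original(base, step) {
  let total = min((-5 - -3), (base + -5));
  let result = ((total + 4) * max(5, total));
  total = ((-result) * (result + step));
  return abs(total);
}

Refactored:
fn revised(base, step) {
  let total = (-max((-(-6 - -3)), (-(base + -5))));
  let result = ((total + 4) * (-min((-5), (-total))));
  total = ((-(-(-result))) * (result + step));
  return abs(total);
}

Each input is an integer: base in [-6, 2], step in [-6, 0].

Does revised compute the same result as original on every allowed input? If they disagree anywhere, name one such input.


Equivalent. Although `-5` became `-6`, no input in the stated domain can expose it.
Across all 63 domain points the two functions coincide.
Spot check at base=0, step=0 — original: total=-5, then result=-5, then total=-25, then returns 25. revised: total=-5, then result=-5, then total=-25, then returns 25. Both give 25.
verdict: equivalent


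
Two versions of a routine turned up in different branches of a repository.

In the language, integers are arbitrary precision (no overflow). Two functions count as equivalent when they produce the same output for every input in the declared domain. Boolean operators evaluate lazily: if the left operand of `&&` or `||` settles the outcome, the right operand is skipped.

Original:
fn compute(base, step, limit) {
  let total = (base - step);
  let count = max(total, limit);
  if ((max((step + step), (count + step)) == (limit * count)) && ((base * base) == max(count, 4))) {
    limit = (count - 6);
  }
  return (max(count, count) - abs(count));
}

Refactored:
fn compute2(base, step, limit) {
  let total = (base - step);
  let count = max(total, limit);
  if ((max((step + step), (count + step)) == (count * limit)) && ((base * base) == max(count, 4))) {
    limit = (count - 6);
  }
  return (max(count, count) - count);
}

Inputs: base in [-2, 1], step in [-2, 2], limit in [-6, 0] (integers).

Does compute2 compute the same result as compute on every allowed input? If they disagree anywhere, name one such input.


Run the pair on base=-2, step=-1, limit=-6.
compute: total = -1; count = -1; ((max((step + step), (count + step)) == (limit * count)) && ((base * base) == max(count, 4))) -> false; return -2
compute2: total = -1; count = -1; ((max((step + step), (count + step)) == (count * limit)) && ((base * base) == max(count, 4))) -> false; return 0
-2 and 0 differ, so these are not the same function on this domain.
verdict: not equivalent; witness: base=-2, step=-1, limit=-6


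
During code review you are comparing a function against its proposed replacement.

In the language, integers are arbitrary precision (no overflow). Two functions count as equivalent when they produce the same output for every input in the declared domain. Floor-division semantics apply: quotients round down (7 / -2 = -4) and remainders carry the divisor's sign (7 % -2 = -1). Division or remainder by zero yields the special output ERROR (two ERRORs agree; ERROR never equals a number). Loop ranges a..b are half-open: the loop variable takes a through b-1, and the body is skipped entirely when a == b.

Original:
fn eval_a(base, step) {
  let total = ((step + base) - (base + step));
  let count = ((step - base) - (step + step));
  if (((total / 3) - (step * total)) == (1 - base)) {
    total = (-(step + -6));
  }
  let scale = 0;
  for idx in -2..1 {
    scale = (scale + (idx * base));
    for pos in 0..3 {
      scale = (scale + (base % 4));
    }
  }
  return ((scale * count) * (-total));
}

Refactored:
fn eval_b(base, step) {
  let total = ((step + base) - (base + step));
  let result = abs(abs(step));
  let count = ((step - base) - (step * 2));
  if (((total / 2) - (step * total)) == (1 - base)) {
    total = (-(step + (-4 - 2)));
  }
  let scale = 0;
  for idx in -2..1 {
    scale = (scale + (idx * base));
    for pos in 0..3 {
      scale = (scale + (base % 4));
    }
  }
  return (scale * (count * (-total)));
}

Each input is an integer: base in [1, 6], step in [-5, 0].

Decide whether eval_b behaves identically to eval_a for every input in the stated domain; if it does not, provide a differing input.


Equivalent. The one real change (`3` became `2`) has no effect anywhere in the declared ranges.
An exhaustive pass over the 36 declared inputs shows identical outputs.
Tracing base=1, step=-5: eval_a: total := 0 | count := 4 | (((total / 3) - (step * total)) == (1 - base)): true | total := 11 | scale := 0 | iter idx=-2: | scale := -2 | iter pos=0: | scale := -1 | iter pos=1: | scale := 0 | iter pos=2: | scale := 1 | iter idx=-1: | scale := 0 | iter pos=0: | scale := 1 | iter pos=1: | scale := 2 | iter pos=2: | scale := 3 | iter idx=0: | scale := 3 | iter pos=0: | scale := 4 | iter pos=1: | scale := 5 | iter pos=2: | scale := 6 | result -264 | eval_b: total := 0 | result := 5 | count := 4 | (((total / 2) - (step * total)) == (1 - base)): true | total := 11 | scale := 0 | iter idx=-2: | scale := -2 | iter pos=0: | scale := -1 | iter pos=1: | scale := 0 | iter pos=2: | scale := 1 | iter idx=-1: | scale := 0 | iter pos=0: | scale := 1 | iter pos=1: | scale := 2 | iter pos=2: | scale := 3 | iter idx=0: | scale := 3 | iter pos=0: | scale := 4 | iter pos=1: | scale := 5 | iter pos=2: | scale := 6 | result -264 — matching result -264.
verdict: equivalent


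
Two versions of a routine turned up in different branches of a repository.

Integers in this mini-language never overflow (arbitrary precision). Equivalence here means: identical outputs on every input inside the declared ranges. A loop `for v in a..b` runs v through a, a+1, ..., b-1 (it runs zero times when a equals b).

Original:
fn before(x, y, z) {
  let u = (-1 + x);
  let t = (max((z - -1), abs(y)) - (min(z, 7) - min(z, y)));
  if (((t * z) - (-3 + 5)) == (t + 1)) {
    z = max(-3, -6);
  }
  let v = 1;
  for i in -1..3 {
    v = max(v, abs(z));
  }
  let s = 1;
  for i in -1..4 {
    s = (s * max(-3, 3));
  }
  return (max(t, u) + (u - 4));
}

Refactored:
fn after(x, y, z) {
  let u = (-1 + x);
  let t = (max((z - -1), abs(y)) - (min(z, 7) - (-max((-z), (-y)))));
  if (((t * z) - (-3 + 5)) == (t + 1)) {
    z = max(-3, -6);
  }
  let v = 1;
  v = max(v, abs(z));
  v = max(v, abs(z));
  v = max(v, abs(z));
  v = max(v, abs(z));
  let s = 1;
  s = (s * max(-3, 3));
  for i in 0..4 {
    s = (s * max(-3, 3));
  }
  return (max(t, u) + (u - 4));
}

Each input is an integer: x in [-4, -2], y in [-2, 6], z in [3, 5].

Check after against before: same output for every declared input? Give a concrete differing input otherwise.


Reading the diff, among the changes: min/max/abs usage differs, and statement counts differ, and constant usage differs, and arithmetic usage differs, and loop structure differs.
Tracing x=-3, y=1, z=3: before: u := -4 | t := 2 | (((t * z) - (-3 + 5)) == (t + 1)): false | v := 1 | iter i=-1: | v := 3 | iter i=0: | v := 3 | iter i=1: | v := 3 | iter i=2: | v := 3 | s := 1 | iter i=-1: | s := 3 | iter i=0: | s := 9 | iter i=1: | s := 27 | iter i=2: | s := 81 | iter i=3: | s := 243 | result -6 | after: u := -4 | t := 2 | (((t * z) - (-3 + 5)) == (t + 1)): false | v := 1 | v := 3 | v := 3 | v := 3 | v := 3 | s := 1 | s := 3 | iter i=0: | s := 9 | iter i=1: | s := 27 | iter i=2: | s := 81 | iter i=3: | s := 243 | result -6 — matching result -6.
Checked all 81 inputs in the declared domain: the outputs agree on every one.
verdict: equivalent


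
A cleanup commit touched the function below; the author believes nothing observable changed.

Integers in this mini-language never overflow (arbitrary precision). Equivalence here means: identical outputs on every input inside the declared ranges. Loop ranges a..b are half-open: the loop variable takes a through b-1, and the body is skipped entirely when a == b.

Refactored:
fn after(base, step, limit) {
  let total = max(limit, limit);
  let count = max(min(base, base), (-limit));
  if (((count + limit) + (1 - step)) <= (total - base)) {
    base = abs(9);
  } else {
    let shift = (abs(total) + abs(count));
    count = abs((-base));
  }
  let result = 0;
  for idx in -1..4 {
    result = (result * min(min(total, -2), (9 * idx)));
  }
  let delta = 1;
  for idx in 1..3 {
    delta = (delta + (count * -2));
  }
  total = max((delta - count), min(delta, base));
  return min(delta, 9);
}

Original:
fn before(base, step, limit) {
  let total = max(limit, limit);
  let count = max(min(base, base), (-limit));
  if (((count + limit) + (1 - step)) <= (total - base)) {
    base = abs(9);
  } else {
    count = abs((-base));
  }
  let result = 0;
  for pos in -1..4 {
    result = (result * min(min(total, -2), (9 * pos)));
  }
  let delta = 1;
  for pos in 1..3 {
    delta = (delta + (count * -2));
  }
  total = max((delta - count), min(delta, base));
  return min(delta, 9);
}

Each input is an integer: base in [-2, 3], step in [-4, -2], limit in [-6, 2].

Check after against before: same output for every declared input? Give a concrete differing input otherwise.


Equivalent — the differences include min/max/abs usage differs, and arithmetic usage differs, and statement counts differ, and local variable names differ, yet no declared input distinguishes the two.
As a probe, take base=3, step=-3, limit=-1: before runs total=-1, then count=3, then (((count + limit) + (1 - step)) <= (total - base)) is false, then count=3, then result=0, then (pos=-1), then result=0, then (pos=0), then result=0, then (pos=1), then result=0, then (pos=2), then result=0, then (pos=3), then result=0, then delta=1, then (pos=1), then delta=-5, then (pos=2), then delta=-11, then total=-11, then returns -11; after runs total=-1, then count=3, then (((count + limit) + (1 - step)) <= (total - base)) is false, then shift=4, then count=3, then result=0, then (idx=-1), then result=0, then (idx=0), then result=0, then (idx=1), then result=0, then (idx=2), then result=0, then (idx=3), then result=0, then delta=1, then (idx=1), then delta=-5, then (idx=2), then delta=-11, then total=-11, then returns -11; both end at -11.
Every one of the 162 inputs gives matching results.
verdict: equivalent


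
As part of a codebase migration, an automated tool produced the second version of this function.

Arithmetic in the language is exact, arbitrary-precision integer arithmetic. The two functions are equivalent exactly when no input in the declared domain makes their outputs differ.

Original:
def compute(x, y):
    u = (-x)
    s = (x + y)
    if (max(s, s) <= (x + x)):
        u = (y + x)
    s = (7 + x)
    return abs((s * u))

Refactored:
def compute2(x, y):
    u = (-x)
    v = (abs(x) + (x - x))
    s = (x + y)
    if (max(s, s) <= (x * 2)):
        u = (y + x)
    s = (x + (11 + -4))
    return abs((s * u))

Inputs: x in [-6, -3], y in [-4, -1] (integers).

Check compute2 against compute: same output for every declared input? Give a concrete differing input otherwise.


The two are interchangeable: min/max/abs usage differs; arithmetic usage differs; constant usage differs; statement counts differ; local variable names differ, and every declared input agrees.
One worked example (x=-6, y=-3) — compute: u := 6 | s := -9 | (max(s, s) <= (x + x)): false | s := 1 | result 6; compute2: u := 6 | v := 6 | s := -9 | (max(s, s) <= (x * 2)): false | s := 1 | result 6; agreement on 6.
Checked all 16 inputs in the declared domain: the outputs agree on every one.
verdict: equivalent


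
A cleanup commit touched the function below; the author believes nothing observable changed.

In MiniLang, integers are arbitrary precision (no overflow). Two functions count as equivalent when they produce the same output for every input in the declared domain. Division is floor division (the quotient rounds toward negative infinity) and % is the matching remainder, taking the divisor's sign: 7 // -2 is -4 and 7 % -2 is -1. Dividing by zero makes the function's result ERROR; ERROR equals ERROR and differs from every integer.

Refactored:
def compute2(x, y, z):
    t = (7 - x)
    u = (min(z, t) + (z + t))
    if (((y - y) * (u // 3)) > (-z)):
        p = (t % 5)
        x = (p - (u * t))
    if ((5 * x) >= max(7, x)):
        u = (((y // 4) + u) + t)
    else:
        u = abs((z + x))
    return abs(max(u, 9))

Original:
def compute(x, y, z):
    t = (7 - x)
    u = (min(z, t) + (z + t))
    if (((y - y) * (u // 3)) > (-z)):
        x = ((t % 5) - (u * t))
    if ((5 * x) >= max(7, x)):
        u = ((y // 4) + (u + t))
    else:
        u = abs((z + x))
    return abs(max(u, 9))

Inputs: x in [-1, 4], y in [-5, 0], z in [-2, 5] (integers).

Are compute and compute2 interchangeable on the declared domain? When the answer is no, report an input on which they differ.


Comparing the listings, the differences include: statement counts differ, and local variable names differ.
One worked example (x=4, y=0, z=-2) — compute: t := 3 | u := -1 | (((y - y) * (u // 3)) > (-z)): false | ((5 * x) >= max(7, x)): true | u := 2 | result 9; compute2: t := 3 | u := -1 | (((y - y) * (u // 3)) > (-z)): false | ((5 * x) >= max(7, x)): true | u := 2 | result 9; agreement on 9.
Across all 288 domain points the two functions coincide.
verdict: equivalent


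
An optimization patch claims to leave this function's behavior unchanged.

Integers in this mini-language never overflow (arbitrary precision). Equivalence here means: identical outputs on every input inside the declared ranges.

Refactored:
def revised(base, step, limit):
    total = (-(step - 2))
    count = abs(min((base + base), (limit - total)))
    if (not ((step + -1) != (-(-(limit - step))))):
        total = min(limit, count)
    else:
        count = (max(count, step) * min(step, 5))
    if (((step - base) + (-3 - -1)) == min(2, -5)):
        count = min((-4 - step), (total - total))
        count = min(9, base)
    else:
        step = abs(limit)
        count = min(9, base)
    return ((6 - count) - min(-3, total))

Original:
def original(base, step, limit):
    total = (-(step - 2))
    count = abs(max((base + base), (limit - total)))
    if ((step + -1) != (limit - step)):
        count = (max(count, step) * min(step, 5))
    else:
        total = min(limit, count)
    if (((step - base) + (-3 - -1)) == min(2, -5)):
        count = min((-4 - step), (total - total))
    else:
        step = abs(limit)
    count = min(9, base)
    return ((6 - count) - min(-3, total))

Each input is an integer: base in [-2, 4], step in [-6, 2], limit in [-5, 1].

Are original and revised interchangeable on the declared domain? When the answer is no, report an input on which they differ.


Equivalent. Although `max((base + base), (limit - total))` became `min((base + base), (limit - total))`, no input in the stated domain can expose it.
An exhaustive pass over the 441 declared inputs shows identical outputs.
As a probe, take base=4, step=-5, limit=1: original runs total=7, then count=8, then ((step + -1) != (limit - step)) is true, then count=-40, then (((step - base) + (-3 - -1)) == min(2, -5)) is false, then step=1, then count=4, then returns 5; revised runs total=7, then count=6, then (not ((step + -1) != (-(-(limit - step))))) is false, then count=-30, then (((step - base) + (-3 - -1)) == min(2, -5)) is false, then step=1, then count=4, then returns 5; both end at 5.
verdict: equivalent


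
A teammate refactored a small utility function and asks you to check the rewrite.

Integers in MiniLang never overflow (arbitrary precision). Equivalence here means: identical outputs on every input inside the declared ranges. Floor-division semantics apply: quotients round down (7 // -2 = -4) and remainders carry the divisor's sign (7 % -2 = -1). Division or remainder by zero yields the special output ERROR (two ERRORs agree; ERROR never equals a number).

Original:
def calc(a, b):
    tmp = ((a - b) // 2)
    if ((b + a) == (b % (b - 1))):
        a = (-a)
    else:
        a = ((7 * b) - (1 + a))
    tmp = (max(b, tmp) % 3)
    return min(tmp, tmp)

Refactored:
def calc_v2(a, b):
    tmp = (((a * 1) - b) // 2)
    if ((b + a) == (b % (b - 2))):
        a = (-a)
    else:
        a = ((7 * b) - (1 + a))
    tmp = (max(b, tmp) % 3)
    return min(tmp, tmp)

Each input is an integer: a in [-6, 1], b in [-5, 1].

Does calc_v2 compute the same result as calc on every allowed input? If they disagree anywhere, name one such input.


Try a=-6, b=1.
calc: tmp=-4, then a zero divisor aborts: ERROR
calc_v2: tmp=-4, then ((b + a) == (b % (b - 2))) is false, then a=12, then tmp=1, then returns 1
ERROR vs 1 — the two versions disagree here.
verdict: not equivalent; witness: a=-6, b=1


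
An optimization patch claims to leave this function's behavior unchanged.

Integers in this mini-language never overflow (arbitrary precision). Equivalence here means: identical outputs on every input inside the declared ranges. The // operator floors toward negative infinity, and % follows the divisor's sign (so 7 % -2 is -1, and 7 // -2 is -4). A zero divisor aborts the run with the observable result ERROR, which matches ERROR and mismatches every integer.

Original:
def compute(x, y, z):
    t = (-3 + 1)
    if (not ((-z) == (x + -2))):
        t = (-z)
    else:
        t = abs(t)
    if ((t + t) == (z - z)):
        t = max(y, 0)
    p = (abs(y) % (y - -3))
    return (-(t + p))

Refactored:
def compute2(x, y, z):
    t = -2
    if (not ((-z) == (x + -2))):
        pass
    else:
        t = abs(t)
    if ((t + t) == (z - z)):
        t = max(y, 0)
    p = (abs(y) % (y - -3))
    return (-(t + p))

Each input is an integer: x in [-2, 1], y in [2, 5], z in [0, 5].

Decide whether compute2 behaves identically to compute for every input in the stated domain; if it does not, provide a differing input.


Consider the input x=-2, y=2, z=0.
compute: t=-2, then (not ((-z) == (x + -2))) is true, then t=0, then ((t + t) == (z - z)) is true, then t=2, then p=2, then returns -4
compute2: t=-2, then (not ((-z) == (x + -2))) is true, then ((t + t) == (z - z)) is false, then p=2, then returns 0
-4 against 0: the behavior changed.
verdict: not equivalent; witness: x=-2, y=2, z=0


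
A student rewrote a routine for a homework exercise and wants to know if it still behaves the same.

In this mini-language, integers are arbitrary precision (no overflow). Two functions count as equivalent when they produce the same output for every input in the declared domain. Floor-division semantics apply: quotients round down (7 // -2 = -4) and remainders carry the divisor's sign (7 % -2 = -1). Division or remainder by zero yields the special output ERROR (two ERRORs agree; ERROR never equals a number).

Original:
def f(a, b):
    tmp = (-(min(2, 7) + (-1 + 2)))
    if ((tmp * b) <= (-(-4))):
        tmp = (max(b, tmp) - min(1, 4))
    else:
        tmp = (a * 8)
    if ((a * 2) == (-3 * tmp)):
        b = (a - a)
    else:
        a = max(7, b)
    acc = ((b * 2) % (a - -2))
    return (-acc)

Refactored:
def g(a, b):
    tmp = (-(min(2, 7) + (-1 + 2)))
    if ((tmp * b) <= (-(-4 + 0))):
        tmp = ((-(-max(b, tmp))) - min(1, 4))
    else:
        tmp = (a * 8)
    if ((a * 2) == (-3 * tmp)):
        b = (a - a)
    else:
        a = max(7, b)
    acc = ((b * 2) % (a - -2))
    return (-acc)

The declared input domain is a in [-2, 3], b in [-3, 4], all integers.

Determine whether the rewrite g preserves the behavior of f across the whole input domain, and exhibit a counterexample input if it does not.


The two versions differ — the changes include arithmetic usage differs; and constant usage differs.
Tracing a=-1, b=1: f: tmp=-3, then ((tmp * b) <= (-(-4))) is true, then tmp=0, then ((a * 2) == (-3 * tmp)) is false, then a=7, then acc=2, then returns -2 | g: tmp=-3, then ((tmp * b) <= (-(-4 + 0))) is true, then tmp=0, then ((a * 2) == (-3 * tmp)) is false, then a=7, then acc=2, then returns -2 — matching result -2.
Sweeping the whole domain (48 inputs) finds no disagreement.
verdict: equivalent


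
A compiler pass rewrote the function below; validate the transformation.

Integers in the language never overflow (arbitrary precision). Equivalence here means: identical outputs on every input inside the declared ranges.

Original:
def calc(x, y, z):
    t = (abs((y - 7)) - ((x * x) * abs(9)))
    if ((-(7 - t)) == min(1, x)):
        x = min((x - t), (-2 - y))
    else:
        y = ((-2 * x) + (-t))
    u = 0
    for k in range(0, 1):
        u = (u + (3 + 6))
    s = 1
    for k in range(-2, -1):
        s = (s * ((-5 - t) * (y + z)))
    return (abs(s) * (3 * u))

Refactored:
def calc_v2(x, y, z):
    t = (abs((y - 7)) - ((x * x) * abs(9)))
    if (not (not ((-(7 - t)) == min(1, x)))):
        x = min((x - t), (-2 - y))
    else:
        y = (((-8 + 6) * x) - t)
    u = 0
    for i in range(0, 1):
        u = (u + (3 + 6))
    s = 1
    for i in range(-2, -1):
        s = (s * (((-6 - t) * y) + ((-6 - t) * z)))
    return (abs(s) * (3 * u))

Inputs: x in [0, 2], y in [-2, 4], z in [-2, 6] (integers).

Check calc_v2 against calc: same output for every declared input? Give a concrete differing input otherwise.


x=0, y=-2, z=-2 yields 4158 from calc but 4455 from calc_v2.
verdict: not equivalent; witness: x=0, y=-2, z=-2


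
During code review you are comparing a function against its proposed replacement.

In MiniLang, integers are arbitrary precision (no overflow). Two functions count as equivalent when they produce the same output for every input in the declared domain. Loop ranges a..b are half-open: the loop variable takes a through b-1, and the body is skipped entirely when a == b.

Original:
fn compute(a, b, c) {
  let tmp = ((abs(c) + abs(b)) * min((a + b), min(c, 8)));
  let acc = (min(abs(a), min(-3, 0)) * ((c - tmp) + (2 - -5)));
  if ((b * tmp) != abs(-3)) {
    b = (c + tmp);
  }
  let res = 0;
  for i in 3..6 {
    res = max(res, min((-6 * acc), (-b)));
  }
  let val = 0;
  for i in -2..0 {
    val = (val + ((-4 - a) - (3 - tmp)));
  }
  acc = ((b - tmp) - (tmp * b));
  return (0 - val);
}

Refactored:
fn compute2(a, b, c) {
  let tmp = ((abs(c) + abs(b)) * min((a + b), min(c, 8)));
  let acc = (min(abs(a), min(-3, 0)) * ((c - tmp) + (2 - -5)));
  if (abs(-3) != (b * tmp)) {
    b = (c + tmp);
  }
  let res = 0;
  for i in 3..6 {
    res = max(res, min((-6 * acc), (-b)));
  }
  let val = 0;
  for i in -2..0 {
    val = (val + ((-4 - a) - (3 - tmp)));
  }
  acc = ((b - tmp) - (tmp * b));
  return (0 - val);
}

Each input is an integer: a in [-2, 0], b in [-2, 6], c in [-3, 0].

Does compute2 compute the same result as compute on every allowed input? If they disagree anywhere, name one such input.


Comparing the listings, the differences include: same computation, different form.
As a probe, take a=0, b=1, c=0: compute runs tmp = 0; acc = -21; ((b * tmp) != abs(-3)) -> true; b = 0; res = 0; [i=3]; res = 0; [i=4]; res = 0; [i=5]; res = 0; val = 0; [i=-2]; val = -7; [i=-1]; val = -14; acc = 0; return 14; compute2 runs tmp = 0; acc = -21; (abs(-3) != (b * tmp)) -> true; b = 0; res = 0; [i=3]; res = 0; [i=4]; res = 0; [i=5]; res = 0; val = 0; [i=-2]; val = -7; [i=-1]; val = -14; acc = 0; return 14; both end at 14.
Every one of the 108 inputs gives matching results.
verdict: equivalent


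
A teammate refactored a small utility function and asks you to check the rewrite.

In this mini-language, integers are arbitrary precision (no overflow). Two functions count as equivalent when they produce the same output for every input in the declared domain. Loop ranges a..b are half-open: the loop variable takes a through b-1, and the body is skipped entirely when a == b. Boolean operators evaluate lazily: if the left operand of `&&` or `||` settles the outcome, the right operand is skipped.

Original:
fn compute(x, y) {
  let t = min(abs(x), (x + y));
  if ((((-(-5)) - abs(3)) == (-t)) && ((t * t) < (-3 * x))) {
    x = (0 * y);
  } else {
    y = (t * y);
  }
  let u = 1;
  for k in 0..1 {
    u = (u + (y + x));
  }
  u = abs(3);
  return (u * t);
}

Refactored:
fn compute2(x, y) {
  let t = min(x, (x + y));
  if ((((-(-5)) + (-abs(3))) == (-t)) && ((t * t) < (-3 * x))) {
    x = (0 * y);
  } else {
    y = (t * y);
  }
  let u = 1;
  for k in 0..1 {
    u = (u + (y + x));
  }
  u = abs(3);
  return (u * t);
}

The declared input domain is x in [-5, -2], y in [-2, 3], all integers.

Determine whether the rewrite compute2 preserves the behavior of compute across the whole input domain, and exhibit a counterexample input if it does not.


The rewrite breaks on x=-5, y=1, where the results are -12 and -15.
compute: t := -4 | ((((-(-5)) - abs(3)) == (-t)) && ((t * t) < (-3 * x))): false | y := -4 | u := 1 | iter k=0: | u := -8 | u := 3 | result -12
compute2: t := -5 | ((((-(-5)) + (-abs(3))) == (-t)) && ((t * t) < (-3 * x))): false | y := -5 | u := 1 | iter k=0: | u := -9 | u := 3 | result -15
verdict: not equivalent; witness: x=-5, y=1


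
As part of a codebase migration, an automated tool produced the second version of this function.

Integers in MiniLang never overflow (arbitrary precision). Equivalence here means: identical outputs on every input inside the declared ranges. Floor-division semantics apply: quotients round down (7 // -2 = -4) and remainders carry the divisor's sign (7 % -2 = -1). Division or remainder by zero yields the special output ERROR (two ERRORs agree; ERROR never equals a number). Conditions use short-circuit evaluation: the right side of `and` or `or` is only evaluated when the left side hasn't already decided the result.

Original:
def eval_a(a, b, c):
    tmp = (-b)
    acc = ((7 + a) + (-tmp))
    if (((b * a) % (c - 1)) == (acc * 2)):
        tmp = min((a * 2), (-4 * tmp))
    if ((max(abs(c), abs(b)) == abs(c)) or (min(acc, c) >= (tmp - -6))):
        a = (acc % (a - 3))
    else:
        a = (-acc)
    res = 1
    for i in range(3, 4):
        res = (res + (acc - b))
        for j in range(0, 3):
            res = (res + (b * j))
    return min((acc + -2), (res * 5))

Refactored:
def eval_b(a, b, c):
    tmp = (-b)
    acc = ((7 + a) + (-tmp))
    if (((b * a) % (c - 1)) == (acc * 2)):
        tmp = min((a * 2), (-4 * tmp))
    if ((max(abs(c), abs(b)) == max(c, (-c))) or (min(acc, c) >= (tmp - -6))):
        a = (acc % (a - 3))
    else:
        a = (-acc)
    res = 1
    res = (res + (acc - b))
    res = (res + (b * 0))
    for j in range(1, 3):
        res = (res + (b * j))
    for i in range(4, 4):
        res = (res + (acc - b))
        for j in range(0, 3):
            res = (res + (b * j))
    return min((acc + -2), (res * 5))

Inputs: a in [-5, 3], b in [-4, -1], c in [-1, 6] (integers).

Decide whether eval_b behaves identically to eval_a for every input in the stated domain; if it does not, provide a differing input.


Behavior is preserved: although constant usage differs, arithmetic usage differs, loop structure differs, min/max/abs usage differs, statement counts differ, the outputs never diverge.
Spot check at a=0, b=-4, c=2 — eval_a: tmp = 4; acc = 3; (((b * a) % (c - 1)) == (acc * 2)) -> false; ((max(abs(c), abs(b)) == abs(c)) or (min(acc, c) >= (tmp - -6))) -> false; a = -3; res = 1; [i=3]; res = 8; [j=0]; res = 8; [j=1]; res = 4; [j=2]; res = -4; return -20. eval_b: tmp = 4; acc = 3; (((b * a) % (c - 1)) == (acc * 2)) -> false; ((max(abs(c), abs(b)) == max(c, (-c))) or (min(acc, c) >= (tmp - -6))) -> false; a = -3; res = 1; res = 8; res = 8; [j=1]; res = 4; [j=2]; res = -4; the i loop: no iterations; return -20. Both give -20.
An exhaustive pass over the 288 declared inputs shows identical outputs.
verdict: equivalent


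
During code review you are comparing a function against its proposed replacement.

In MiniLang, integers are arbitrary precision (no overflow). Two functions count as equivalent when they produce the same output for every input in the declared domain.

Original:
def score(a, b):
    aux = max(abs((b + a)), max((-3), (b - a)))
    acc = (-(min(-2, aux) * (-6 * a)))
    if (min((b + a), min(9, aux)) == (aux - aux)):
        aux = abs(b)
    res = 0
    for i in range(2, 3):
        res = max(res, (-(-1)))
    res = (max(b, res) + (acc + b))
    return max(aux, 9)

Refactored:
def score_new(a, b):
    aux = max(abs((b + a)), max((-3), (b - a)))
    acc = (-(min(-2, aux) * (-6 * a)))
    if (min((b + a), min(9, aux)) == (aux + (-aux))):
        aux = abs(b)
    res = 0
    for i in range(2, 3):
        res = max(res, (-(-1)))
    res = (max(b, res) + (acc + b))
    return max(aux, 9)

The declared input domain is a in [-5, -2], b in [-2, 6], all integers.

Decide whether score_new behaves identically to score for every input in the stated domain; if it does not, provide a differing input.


Reading the diff, among the changes: arithmetic usage differs.
Spot check at a=-2, b=5 — score: aux becomes 7; next acc becomes 24; next (min((b + a), min(9, aux)) == (aux - aux)) evaluates to false; next res becomes 0; next at i=2:; next res becomes 1; next res becomes 34; next final value 9. score_new: aux becomes 7; next acc becomes 24; next (min((b + a), min(9, aux)) == (aux + (-aux))) evaluates to false; next res becomes 0; next at i=2:; next res becomes 1; next res becomes 34; next final value 9. Both give 9.
Sweeping the whole domain (36 inputs) finds no disagreement.
verdict: equivalent
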